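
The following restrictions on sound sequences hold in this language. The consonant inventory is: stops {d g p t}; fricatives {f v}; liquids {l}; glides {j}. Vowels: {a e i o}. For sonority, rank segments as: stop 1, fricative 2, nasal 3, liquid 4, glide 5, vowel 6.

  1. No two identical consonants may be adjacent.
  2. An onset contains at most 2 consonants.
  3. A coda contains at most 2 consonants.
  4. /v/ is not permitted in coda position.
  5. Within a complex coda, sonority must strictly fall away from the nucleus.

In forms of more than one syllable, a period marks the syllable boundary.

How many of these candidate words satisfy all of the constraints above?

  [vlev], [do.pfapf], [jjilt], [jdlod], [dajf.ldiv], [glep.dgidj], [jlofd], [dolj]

[vlev] — violates constraint 4: syllable 1 coda contains /v/ → phonotactically illegal
[do.pfapf] — violates constraint 5: syllable 2 coda /pf/: /p/ (stop, 1) → /f/ (fricative, 2) does not fall → phonotactically illegal
[jjilt] — violates constraint 1: adjacent identical consonants /jj/ → phonotactically illegal
[jdlod] — violates constraint 2: syllable 1 onset /jdl/ has 3 consonants (> 2) → phonotactically illegal
[dajf.ldiv] — violates constraint 4: syllable 2 coda contains /v/ → phonotactically illegal
[glep.dgidj] — violates constraint 5: syllable 2 coda /dj/: /d/ (stop, 1) → /j/ (glide, 5) does not fall → phonotactically illegal
[jlofd] — σ1 onset /jl/ (2C), coda /fd/ (2→1 falls) ok → phonotactically legal
[dolj] — violates constraint 5: syllable 1 coda /lj/: /l/ (liquid, 4) → /j/ (glide, 5) does not fall → phonotactically illegal
Phonotactically legal: [jlofd] → 1.

1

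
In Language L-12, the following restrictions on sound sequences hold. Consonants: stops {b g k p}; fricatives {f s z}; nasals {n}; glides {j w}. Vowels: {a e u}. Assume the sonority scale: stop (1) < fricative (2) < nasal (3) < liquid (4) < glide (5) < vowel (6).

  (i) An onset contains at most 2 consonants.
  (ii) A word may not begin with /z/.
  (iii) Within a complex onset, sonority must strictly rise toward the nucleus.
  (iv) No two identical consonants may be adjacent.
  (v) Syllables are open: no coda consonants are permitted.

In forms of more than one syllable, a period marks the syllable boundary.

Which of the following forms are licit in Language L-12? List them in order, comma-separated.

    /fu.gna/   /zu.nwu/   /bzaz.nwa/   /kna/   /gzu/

/fu.gna/, /kna/, /gzu/

/fu.gna/ — σ1 onset /f/, coda /∅/ ok; σ2 onset /gn/ (1→3 rises), coda /∅/ ok → licit
/zu.nwu/ — violates constraint (ii): word begins with /z/ → illicit
/bzaz.nwa/ — violates constraint (v): syllable 1 coda /z/ has 1 consonant (> 0) → illicit
/kna/ — σ1 onset /kn/ (1→3 rises), coda /∅/ ok → licit
/gzu/ — σ1 onset /gz/ (1→2 rises), coda /∅/ ok → licit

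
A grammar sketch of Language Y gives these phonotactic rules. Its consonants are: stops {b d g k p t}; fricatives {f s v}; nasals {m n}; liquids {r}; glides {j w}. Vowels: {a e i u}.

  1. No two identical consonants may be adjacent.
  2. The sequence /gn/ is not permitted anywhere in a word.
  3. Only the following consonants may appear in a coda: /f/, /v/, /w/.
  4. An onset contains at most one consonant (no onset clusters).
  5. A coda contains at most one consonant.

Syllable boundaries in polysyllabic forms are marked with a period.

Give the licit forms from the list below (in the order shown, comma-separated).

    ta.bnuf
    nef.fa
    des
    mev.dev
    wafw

ta.bnuf — violates constraint 4: syllable 2 onset /bn/ has 2 consonants (> 1) → illicit
nef.fa — violates constraint 1: adjacent identical consonants /ff/ → illicit
des — violates constraint 3: syllable 1 coda contains /s/, which is not a licensed coda consonant → illicit
mev.dev — σ1 onset /m/, coda /v/ ok; σ2 onset /d/, coda /v/ ok → licit
wafw — violates constraint 5: syllable 1 coda /fw/ has 2 consonants (> 1) → illicit

mev.dev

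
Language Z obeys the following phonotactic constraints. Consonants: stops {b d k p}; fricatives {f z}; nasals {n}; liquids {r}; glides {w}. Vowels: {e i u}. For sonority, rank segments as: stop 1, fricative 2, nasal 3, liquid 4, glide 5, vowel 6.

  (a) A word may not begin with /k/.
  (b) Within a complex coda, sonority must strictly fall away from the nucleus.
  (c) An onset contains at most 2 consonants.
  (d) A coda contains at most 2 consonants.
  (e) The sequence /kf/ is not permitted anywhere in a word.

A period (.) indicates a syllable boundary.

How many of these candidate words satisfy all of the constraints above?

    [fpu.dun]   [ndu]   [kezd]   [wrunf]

[fpu.dun] — σ1 onset /fp/ (2C), coda /∅/ ok; σ2 onset /d/, coda /n/ ok → phonotactically legal
[ndu] — σ1 onset /nd/ (2C), coda /∅/ ok → phonotactically legal
[kezd] — violates constraint (a): word begins with /k/ → phonotactically illegal
[wrunf] — σ1 onset /wr/ (2C), coda /nf/ (3→2 falls) ok → phonotactically legal
Phonotactically legal: [fpu.dun], [ndu], [wrunf] → 3.

3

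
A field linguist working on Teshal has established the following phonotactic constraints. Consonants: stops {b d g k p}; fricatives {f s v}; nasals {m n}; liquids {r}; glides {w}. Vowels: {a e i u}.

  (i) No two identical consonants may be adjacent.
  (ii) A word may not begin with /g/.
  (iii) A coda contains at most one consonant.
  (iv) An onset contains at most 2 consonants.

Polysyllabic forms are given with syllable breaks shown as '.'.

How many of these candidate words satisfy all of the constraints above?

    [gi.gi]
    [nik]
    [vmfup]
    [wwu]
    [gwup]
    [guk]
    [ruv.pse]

2

[gi.gi] — violates constraint (ii): word begins with /g/ → phonotactically illegal
[nik] — σ1 onset /n/, coda /k/ ok → phonotactically legal
[vmfup] — violates constraint (iv): syllable 1 onset /vmf/ has 3 consonants (> 2) → phonotactically illegal
[wwu] — violates constraint (i): adjacent identical consonants /ww/ → phonotactically illegal
[gwup] — violates constraint (ii): word begins with /g/ → phonotactically illegal
[guk] — violates constraint (ii): word begins with /g/ → phonotactically illegal
[ruv.pse] — σ1 onset /r/, coda /v/ ok; σ2 onset /ps/ (2C), coda /∅/ ok → phonotactically legal
Phonotactically legal: [nik], [ruv.pse] → 2.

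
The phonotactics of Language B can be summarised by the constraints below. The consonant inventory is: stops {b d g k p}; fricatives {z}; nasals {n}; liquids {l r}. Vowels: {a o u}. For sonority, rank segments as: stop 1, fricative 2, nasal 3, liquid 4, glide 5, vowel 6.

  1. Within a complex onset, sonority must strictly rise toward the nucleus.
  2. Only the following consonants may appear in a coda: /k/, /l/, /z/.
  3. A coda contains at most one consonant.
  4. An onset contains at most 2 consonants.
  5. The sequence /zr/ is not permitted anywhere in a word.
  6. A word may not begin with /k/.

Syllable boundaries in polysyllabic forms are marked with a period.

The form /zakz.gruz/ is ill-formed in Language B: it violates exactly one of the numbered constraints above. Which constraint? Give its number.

3

/zakz.gruz/: syllable 1 coda /kz/ has 2 consonants (> 1).
This is a violation of constraint 3: "A coda contains at most one consonant."
The remaining constraints (1, 2, 4, 5, 6) are satisfied.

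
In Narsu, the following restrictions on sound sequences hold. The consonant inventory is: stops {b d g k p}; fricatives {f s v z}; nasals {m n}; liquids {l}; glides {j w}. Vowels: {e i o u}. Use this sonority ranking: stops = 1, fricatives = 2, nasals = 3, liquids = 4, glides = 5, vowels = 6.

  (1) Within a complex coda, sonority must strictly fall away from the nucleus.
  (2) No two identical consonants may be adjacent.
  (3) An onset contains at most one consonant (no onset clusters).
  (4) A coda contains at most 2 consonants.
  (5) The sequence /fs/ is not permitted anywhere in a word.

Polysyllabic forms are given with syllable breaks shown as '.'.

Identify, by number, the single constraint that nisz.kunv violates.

1

nisz.kunv: syllable 1 coda /sz/: /s/ (fricative, 2) → /z/ (fricative, 2) does not fall.
This is a violation of constraint 1: "Within a complex coda, sonority must strictly fall away from the nucleus."
The remaining constraints (2, 3, 4, 5) are satisfied.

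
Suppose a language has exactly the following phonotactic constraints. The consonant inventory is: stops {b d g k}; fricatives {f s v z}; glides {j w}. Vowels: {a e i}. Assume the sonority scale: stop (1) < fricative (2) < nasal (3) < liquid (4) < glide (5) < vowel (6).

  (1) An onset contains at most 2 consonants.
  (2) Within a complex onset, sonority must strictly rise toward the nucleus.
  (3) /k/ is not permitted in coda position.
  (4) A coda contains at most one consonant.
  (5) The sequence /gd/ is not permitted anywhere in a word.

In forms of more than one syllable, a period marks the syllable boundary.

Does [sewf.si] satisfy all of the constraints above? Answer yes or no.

no

[sewf.si] — violates constraint 4: syllable 1 coda /wf/ has 2 consonants (> 1) → illicit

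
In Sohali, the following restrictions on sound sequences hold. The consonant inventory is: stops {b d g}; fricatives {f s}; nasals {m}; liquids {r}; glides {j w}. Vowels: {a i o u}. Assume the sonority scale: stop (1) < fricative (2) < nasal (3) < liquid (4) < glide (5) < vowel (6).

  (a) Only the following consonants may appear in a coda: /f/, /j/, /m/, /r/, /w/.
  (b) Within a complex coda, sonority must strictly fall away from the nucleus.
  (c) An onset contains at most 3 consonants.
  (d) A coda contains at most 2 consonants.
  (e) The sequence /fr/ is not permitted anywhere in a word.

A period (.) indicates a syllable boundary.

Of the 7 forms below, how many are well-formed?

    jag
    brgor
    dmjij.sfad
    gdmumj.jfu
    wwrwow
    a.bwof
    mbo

jag — violates constraint (a): syllable 1 coda contains /g/, which is not a licensed coda consonant → ill-formed
brgor — σ1 onset /brg/ (3C), coda /r/ ok → well-formed
dmjij.sfad — violates constraint (a): syllable 2 coda contains /d/, which is not a licensed coda consonant → ill-formed
gdmumj.jfu — violates constraint (b): syllable 1 coda /mj/: /m/ (nasal, 3) → /j/ (glide, 5) does not fall → ill-formed
wwrwow — violates constraint (c): syllable 1 onset /wwrw/ has 4 consonants (> 3) → ill-formed
a.bwof — σ1 onset /∅/, coda /∅/ ok; σ2 onset /bw/ (2C), coda /f/ ok → well-formed
mbo — σ1 onset /mb/ (2C), coda /∅/ ok → well-formed
Well-formed: brgor, a.bwof, mbo → 3.

3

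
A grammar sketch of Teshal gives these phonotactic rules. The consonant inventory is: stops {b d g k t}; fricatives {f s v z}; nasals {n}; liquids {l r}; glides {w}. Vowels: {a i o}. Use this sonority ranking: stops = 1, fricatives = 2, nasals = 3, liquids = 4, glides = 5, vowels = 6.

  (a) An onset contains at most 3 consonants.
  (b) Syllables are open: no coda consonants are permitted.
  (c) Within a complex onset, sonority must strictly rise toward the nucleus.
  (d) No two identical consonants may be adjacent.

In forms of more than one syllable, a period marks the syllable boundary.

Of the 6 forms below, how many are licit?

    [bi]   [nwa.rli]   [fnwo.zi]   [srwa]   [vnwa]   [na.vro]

5

[bi] — σ1 onset /b/, coda /∅/ ok → licit
[nwa.rli] — violates constraint (c): syllable 2 onset /rl/: /r/ (liquid, 4) → /l/ (liquid, 4) does not rise → illicit
[fnwo.zi] — σ1 onset /fnw/ (2→3→5 rises), coda /∅/ ok; σ2 onset /z/, coda /∅/ ok → licit
[srwa] — σ1 onset /srw/ (2→4→5 rises), coda /∅/ ok → licit
[vnwa] — σ1 onset /vnw/ (2→3→5 rises), coda /∅/ ok → licit
[na.vro] — σ1 onset /n/, coda /∅/ ok; σ2 onset /vr/ (2→4 rises), coda /∅/ ok → licit
Licit: [bi], [fnwo.zi], [srwa], [vnwa], [na.vro] → 5.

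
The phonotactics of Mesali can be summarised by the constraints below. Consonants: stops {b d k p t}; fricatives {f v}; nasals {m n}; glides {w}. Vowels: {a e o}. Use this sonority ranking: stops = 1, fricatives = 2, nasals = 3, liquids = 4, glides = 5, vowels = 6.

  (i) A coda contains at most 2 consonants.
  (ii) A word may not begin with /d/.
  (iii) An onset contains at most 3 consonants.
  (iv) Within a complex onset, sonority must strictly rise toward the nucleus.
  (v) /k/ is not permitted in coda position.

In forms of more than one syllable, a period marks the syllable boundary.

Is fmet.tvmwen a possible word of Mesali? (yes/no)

fmet.tvmwen — violates constraint (iii): syllable 2 onset /tvmw/ has 4 consonants (> 3) → illicit

no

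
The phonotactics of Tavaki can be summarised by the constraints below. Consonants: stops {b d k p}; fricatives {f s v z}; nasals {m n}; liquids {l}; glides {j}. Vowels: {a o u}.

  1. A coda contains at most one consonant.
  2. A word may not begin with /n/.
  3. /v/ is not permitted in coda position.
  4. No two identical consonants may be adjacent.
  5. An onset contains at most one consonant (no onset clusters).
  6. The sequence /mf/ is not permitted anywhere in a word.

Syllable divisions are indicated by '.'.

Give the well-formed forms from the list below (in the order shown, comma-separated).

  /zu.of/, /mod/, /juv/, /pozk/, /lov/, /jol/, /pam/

/zu.of/, /mod/, /jol/, /pam/

/zu.of/ — σ1 onset /z/, coda /∅/ ok; σ2 onset /∅/, coda /f/ ok → well-formed
/mod/ — σ1 onset /m/, coda /d/ ok → well-formed
/juv/ — violates constraint 3: syllable 1 coda contains /v/ → ill-formed
/pozk/ — violates constraint 1: syllable 1 coda /zk/ has 2 consonants (> 1) → ill-formed
/lov/ — violates constraint 3: syllable 1 coda contains /v/ → ill-formed
/jol/ — σ1 onset /j/, coda /l/ ok → well-formed
/pam/ — σ1 onset /p/, coda /m/ ok → well-formed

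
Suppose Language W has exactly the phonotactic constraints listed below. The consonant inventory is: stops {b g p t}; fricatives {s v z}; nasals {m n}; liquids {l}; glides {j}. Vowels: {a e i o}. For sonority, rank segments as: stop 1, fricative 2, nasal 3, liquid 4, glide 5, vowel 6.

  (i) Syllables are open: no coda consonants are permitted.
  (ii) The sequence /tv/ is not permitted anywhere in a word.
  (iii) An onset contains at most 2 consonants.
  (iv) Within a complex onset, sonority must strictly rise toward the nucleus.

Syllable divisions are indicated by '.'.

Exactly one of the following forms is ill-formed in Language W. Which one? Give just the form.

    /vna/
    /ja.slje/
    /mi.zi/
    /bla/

/vna/ — σ1 onset /vn/ (2→3 rises), coda /∅/ ok → well-formed
/ja.slje/ — violates constraint (iii): syllable 2 onset /slj/ has 3 consonants (> 2) → ill-formed
/mi.zi/ — σ1 onset /m/, coda /∅/ ok; σ2 onset /z/, coda /∅/ ok → well-formed
/bla/ — σ1 onset /bl/ (1→4 rises), coda /∅/ ok → well-formed

/ja.slje/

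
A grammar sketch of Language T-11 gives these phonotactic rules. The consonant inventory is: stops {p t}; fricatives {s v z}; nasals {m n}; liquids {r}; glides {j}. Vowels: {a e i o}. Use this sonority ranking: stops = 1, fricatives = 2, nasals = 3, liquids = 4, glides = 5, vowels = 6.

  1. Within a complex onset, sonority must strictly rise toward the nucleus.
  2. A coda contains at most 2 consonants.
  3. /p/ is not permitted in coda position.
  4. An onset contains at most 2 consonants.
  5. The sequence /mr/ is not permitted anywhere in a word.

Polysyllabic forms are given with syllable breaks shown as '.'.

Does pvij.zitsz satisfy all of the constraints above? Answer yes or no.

no

pvij.zitsz — violates constraint 2: syllable 2 coda /tsz/ has 3 consonants (> 2) → illicit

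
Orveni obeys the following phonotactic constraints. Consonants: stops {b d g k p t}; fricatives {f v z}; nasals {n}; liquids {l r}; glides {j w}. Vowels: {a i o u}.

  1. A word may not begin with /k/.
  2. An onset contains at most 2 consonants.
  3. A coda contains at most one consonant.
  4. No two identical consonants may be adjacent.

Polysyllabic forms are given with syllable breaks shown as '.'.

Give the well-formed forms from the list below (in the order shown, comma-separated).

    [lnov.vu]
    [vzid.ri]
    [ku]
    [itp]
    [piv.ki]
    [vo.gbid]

[vzid.ri], [piv.ki], [vo.gbid]

[lnov.vu] — violates constraint 4: adjacent identical consonants /vv/ → ill-formed
[vzid.ri] — σ1 onset /vz/ (2C), coda /d/ ok; σ2 onset /r/, coda /∅/ ok → well-formed
[ku] — violates constraint 1: word begins with /k/ → ill-formed
[itp] — violates constraint 3: syllable 1 coda /tp/ has 2 consonants (> 1) → ill-formed
[piv.ki] — σ1 onset /p/, coda /v/ ok; σ2 onset /k/, coda /∅/ ok → well-formed
[vo.gbid] — σ1 onset /v/, coda /∅/ ok; σ2 onset /gb/ (2C), coda /d/ ok → well-formed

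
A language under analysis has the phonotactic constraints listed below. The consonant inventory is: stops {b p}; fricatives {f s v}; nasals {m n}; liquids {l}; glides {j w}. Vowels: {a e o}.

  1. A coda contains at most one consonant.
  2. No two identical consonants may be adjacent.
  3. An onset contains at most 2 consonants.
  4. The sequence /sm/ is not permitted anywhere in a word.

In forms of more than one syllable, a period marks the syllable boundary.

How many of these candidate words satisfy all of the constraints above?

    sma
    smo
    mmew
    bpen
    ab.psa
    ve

sma — violates constraint 4: contains banned sequence /sm/ → not permitted
smo — violates constraint 4: contains banned sequence /sm/ → not permitted
mmew — violates constraint 2: adjacent identical consonants /mm/ → not permitted
bpen — σ1 onset /bp/ (2C), coda /n/ ok → permitted
ab.psa — σ1 onset /∅/, coda /b/ ok; σ2 onset /ps/ (2C), coda /∅/ ok → permitted
ve — σ1 onset /v/, coda /∅/ ok → permitted
Permitted: bpen, ab.psa, ve → 3.

3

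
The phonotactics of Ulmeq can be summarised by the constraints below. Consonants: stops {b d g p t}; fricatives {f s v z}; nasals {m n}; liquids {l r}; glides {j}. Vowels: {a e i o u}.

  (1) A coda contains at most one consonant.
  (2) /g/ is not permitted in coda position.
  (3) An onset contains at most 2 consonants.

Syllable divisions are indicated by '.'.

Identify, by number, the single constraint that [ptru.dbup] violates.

3

[ptru.dbup]: syllable 1 onset /ptr/ has 3 consonants (> 2).
This is a violation of constraint 3: "An onset contains at most 2 consonants."
The remaining constraints (1, 2) are satisfied.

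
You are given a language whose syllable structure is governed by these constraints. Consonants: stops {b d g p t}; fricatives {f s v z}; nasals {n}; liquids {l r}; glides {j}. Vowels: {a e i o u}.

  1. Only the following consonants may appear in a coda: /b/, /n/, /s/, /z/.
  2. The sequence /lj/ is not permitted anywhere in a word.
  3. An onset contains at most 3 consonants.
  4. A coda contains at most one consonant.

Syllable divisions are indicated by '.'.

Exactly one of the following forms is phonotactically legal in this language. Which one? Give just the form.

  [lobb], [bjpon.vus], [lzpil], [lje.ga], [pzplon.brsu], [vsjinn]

[bjpon.vus]

[lobb] — violates constraint 4: syllable 1 coda /bb/ has 2 consonants (> 1) → phonotactically illegal
[bjpon.vus] — σ1 onset /bjp/ (3C), coda /n/ ok; σ2 onset /v/, coda /s/ ok → phonotactically legal
[lzpil] — violates constraint 1: syllable 1 coda contains /l/, which is not a licensed coda consonant → phonotactically illegal
[lje.ga] — violates constraint 2: contains banned sequence /lj/ → phonotactically illegal
[pzplon.brsu] — violates constraint 3: syllable 1 onset /pzpl/ has 4 consonants (> 3) → phonotactically illegal
[vsjinn] — violates constraint 4: syllable 1 coda /nn/ has 2 consonants (> 1) → phonotactically illegal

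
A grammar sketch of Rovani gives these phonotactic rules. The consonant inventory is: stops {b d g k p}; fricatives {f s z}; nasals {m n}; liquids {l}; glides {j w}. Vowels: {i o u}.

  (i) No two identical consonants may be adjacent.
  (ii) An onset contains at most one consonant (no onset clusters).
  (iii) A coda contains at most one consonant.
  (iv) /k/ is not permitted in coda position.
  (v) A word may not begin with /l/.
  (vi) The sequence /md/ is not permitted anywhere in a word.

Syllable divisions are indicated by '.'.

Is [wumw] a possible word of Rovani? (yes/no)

[wumw] — violates constraint (iii): syllable 1 coda /mw/ has 2 consonants (> 1) → illicit

no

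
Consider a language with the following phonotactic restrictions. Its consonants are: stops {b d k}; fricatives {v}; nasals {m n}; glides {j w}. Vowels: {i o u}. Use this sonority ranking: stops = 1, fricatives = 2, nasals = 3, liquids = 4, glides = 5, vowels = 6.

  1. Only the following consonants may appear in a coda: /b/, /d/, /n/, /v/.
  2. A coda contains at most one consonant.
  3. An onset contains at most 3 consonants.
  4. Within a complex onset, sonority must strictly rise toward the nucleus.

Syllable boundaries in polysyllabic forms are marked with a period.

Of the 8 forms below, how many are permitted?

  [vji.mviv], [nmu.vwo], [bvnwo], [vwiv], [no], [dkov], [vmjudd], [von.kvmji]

2

[vji.mviv] — violates constraint 4: syllable 2 onset /mv/: /m/ (nasal, 3) → /v/ (fricative, 2) does not rise → not permitted
[nmu.vwo] — violates constraint 4: syllable 1 onset /nm/: /n/ (nasal, 3) → /m/ (nasal, 3) does not rise → not permitted
[bvnwo] — violates constraint 3: syllable 1 onset /bvnw/ has 4 consonants (> 3) → not permitted
[vwiv] — σ1 onset /vw/ (2→5 rises), coda /v/ ok → permitted
[no] — σ1 onset /n/, coda /∅/ ok → permitted
[dkov] — violates constraint 4: syllable 1 onset /dk/: /d/ (stop, 1) → /k/ (stop, 1) does not rise → not permitted
[vmjudd] — violates constraint 2: syllable 1 coda /dd/ has 2 consonants (> 1) → not permitted
[von.kvmji] — violates constraint 3: syllable 2 onset /kvmj/ has 4 consonants (> 3) → not permitted
Permitted: [vwiv], [no] → 2.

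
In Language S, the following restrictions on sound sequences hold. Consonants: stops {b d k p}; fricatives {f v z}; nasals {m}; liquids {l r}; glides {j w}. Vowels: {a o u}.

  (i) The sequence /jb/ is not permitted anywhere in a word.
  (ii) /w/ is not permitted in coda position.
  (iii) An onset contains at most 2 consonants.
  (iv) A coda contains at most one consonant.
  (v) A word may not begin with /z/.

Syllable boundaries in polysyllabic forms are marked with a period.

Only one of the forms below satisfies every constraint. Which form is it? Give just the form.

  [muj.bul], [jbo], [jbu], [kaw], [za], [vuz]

[vuz]

[muj.bul] — violates constraint (i): contains banned sequence /jb/ → phonotactically illegal
[jbo] — violates constraint (i): contains banned sequence /jb/ → phonotactically illegal
[jbu] — violates constraint (i): contains banned sequence /jb/ → phonotactically illegal
[kaw] — violates constraint (ii): syllable 1 coda contains /w/ → phonotactically illegal
[za] — violates constraint (v): word begins with /z/ → phonotactically illegal
[vuz] — σ1 onset /v/, coda /z/ ok → phonotactically legal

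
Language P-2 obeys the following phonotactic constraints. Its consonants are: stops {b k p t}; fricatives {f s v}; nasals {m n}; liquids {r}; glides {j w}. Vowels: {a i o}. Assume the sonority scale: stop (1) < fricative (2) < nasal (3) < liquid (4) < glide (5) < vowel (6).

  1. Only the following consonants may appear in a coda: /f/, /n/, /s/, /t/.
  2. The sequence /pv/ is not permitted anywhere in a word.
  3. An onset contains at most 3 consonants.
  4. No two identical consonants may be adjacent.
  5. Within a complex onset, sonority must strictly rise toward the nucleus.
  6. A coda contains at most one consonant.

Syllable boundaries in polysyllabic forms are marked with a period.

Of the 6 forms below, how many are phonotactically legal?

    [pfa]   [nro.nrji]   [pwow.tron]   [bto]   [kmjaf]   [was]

[pfa] — σ1 onset /pf/ (1→2 rises), coda /∅/ ok → phonotactically legal
[nro.nrji] — σ1 onset /nr/ (3→4 rises), coda /∅/ ok; σ2 onset /nrj/ (3→4→5 rises), coda /∅/ ok → phonotactically legal
[pwow.tron] — violates constraint 1: syllable 1 coda contains /w/, which is not a licensed coda consonant → phonotactically illegal
[bto] — violates constraint 5: syllable 1 onset /bt/: /b/ (stop, 1) → /t/ (stop, 1) does not rise → phonotactically illegal
[kmjaf] — σ1 onset /kmj/ (1→3→5 rises), coda /f/ ok → phonotactically legal
[was] — σ1 onset /w/, coda /s/ ok → phonotactically legal
Phonotactically legal: [pfa], [nro.nrji], [kmjaf], [was] → 4.

4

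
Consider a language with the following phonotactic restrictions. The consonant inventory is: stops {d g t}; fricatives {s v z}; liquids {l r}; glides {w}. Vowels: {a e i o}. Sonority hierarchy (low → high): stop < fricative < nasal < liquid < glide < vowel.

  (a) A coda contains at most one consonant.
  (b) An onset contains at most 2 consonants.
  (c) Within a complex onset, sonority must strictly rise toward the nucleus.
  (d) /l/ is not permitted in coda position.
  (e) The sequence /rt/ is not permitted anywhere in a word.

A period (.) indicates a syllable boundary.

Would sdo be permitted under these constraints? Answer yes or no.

no

sdo — violates constraint (c): syllable 1 onset /sd/: /s/ (fricative, 2) → /d/ (stop, 1) does not rise → not permitted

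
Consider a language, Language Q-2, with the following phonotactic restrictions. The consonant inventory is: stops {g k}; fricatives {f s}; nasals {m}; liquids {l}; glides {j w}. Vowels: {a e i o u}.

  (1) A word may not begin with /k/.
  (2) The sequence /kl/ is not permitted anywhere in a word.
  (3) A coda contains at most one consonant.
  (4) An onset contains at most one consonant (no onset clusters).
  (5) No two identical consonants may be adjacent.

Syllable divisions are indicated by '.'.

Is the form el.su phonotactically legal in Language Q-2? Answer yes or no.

yes

el.su — σ1 onset /∅/, coda /l/ ok; σ2 onset /s/, coda /∅/ ok → phonotactically legal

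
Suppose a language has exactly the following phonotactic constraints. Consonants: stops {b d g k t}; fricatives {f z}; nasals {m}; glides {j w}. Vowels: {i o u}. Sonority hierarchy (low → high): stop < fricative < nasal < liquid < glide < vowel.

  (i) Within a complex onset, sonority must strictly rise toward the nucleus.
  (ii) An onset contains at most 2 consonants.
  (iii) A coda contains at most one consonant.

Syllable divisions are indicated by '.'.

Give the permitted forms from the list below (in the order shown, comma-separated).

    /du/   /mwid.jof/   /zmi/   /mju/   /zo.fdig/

/du/ — σ1 onset /d/, coda /∅/ ok → permitted
/mwid.jof/ — σ1 onset /mw/ (3→5 rises), coda /d/ ok; σ2 onset /j/, coda /f/ ok → permitted
/zmi/ — σ1 onset /zm/ (2→3 rises), coda /∅/ ok → permitted
/mju/ — σ1 onset /mj/ (3→5 rises), coda /∅/ ok → permitted
/zo.fdig/ — violates constraint (i): syllable 2 onset /fd/: /f/ (fricative, 2) → /d/ (stop, 1) does not rise → not permitted

/du/, /mwid.jof/, /zmi/, /mju/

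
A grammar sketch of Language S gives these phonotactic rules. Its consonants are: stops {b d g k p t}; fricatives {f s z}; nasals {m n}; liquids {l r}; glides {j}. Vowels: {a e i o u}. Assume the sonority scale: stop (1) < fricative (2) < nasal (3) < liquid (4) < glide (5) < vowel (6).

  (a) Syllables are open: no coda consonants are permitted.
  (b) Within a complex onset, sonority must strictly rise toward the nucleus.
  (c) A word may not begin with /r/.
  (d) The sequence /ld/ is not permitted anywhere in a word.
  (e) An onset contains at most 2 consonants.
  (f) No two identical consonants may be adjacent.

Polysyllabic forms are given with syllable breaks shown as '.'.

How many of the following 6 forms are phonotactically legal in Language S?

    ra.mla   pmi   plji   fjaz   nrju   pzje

1

ra.mla — violates constraint (c): word begins with /r/ → phonotactically illegal
pmi — σ1 onset /pm/ (1→3 rises), coda /∅/ ok → phonotactically legal
plji — violates constraint (e): syllable 1 onset /plj/ has 3 consonants (> 2) → phonotactically illegal
fjaz — violates constraint (a): syllable 1 coda /z/ has 1 consonant (> 0) → phonotactically illegal
nrju — violates constraint (e): syllable 1 onset /nrj/ has 3 consonants (> 2) → phonotactically illegal
pzje — violates constraint (e): syllable 1 onset /pzj/ has 3 consonants (> 2) → phonotactically illegal
Phonotactically legal: pmi → 1.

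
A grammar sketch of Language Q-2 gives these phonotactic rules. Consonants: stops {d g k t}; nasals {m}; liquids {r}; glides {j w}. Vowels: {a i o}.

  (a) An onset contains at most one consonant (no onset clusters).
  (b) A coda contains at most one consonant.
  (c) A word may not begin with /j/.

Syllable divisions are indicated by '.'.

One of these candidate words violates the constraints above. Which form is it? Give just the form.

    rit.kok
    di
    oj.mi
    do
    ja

rit.kok — σ1 onset /r/, coda /t/ ok; σ2 onset /k/, coda /k/ ok → well-formed
di — σ1 onset /d/, coda /∅/ ok → well-formed
oj.mi — σ1 onset /∅/, coda /j/ ok; σ2 onset /m/, coda /∅/ ok → well-formed
do — σ1 onset /d/, coda /∅/ ok → well-formed
ja — violates constraint (c): word begins with /j/ → ill-formed

ja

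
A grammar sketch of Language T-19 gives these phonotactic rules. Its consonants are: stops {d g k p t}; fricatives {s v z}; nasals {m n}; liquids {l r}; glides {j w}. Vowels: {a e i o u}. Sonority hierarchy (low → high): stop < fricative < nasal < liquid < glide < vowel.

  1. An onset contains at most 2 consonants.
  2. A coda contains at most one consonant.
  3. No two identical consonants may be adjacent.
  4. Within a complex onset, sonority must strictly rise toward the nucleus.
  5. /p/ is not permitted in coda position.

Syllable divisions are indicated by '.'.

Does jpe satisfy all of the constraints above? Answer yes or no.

jpe — violates constraint 4: syllable 1 onset /jp/: /j/ (glide, 5) → /p/ (stop, 1) does not rise → ill-formed

no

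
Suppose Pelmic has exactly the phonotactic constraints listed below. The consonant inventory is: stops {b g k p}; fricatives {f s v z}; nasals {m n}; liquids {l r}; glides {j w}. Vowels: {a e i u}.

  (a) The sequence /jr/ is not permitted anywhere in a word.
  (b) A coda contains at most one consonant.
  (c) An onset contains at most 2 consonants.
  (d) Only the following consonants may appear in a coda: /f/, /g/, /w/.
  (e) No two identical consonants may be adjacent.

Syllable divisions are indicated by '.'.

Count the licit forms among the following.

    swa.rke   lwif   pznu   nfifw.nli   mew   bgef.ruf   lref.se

5

swa.rke — σ1 onset /sw/ (2C), coda /∅/ ok; σ2 onset /rk/ (2C), coda /∅/ ok → licit
lwif — σ1 onset /lw/ (2C), coda /f/ ok → licit
pznu — violates constraint (c): syllable 1 onset /pzn/ has 3 consonants (> 2) → illicit
nfifw.nli — violates constraint (b): syllable 1 coda /fw/ has 2 consonants (> 1) → illicit
mew — σ1 onset /m/, coda /w/ ok → licit
bgef.ruf — σ1 onset /bg/ (2C), coda /f/ ok; σ2 onset /r/, coda /f/ ok → licit
lref.se — σ1 onset /lr/ (2C), coda /f/ ok; σ2 onset /s/, coda /∅/ ok → licit
Licit: swa.rke, lwif, mew, bgef.ruf, lref.se → 5.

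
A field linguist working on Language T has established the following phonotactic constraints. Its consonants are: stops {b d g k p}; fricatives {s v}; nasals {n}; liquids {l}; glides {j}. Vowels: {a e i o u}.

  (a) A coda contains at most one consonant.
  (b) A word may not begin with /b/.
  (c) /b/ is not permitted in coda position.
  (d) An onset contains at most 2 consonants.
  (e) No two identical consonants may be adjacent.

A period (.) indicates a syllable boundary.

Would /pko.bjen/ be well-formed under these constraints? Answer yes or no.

yes

/pko.bjen/ — σ1 onset /pk/ (2C), coda /∅/ ok; σ2 onset /bj/ (2C), coda /n/ ok → well-formed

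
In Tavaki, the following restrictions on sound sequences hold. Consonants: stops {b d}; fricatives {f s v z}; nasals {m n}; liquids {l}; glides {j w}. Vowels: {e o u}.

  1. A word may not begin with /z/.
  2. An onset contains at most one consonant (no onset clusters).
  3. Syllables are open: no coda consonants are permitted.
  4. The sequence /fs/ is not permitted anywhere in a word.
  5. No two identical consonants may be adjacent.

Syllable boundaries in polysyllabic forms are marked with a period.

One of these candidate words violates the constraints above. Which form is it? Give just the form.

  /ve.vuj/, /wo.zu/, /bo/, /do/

/ve.vuj/

/ve.vuj/ — violates constraint 3: syllable 2 coda /j/ has 1 consonant (> 0) → illicit
/wo.zu/ — σ1 onset /w/, coda /∅/ ok; σ2 onset /z/, coda /∅/ ok → licit
/bo/ — σ1 onset /b/, coda /∅/ ok → licit
/do/ — σ1 onset /d/, coda /∅/ ok → licit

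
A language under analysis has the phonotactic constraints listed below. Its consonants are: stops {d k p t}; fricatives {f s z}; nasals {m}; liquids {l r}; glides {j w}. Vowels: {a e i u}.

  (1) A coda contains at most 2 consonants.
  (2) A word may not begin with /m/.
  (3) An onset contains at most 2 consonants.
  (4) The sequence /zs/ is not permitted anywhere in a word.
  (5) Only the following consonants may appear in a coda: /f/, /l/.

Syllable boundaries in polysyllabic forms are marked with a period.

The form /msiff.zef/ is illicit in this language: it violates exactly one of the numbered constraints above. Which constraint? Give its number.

/msiff.zef/: word begins with /m/.
This is a violation of constraint 2: "A word may not begin with /m/."
The remaining constraints (1, 3, 4, 5) are satisfied.

2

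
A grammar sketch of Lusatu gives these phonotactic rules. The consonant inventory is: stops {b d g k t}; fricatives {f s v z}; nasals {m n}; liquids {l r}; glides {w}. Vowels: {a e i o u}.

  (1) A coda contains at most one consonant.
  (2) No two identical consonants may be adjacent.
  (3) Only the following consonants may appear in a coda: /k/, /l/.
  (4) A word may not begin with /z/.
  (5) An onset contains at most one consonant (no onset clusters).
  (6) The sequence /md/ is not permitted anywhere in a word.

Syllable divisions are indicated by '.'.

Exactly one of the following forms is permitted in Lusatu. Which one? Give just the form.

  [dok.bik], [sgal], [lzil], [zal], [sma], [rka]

[dok.bik] — σ1 onset /d/, coda /k/ ok; σ2 onset /b/, coda /k/ ok → permitted
[sgal] — violates constraint 5: syllable 1 onset /sg/ has 2 consonants (> 1) → not permitted
[lzil] — violates constraint 5: syllable 1 onset /lz/ has 2 consonants (> 1) → not permitted
[zal] — violates constraint 4: word begins with /z/ → not permitted
[sma] — violates constraint 5: syllable 1 onset /sm/ has 2 consonants (> 1) → not permitted
[rka] — violates constraint 5: syllable 1 onset /rk/ has 2 consonants (> 1) → not permitted

[dok.bik]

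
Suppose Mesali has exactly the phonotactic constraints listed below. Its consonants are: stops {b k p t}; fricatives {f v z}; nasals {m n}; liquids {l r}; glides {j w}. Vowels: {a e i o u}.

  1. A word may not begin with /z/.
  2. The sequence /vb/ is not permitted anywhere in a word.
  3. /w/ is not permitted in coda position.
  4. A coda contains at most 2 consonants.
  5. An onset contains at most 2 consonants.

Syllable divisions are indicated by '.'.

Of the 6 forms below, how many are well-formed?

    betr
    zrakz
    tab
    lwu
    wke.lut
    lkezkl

4

betr — σ1 onset /b/, coda /tr/ (2C) ok → well-formed
zrakz — violates constraint 1: word begins with /z/ → ill-formed
tab — σ1 onset /t/, coda /b/ ok → well-formed
lwu — σ1 onset /lw/ (2C), coda /∅/ ok → well-formed
wke.lut — σ1 onset /wk/ (2C), coda /∅/ ok; σ2 onset /l/, coda /t/ ok → well-formed
lkezkl — violates constraint 4: syllable 1 coda /zkl/ has 3 consonants (> 2) → ill-formed
Well-formed: betr, tab, lwu, wke.lut → 4.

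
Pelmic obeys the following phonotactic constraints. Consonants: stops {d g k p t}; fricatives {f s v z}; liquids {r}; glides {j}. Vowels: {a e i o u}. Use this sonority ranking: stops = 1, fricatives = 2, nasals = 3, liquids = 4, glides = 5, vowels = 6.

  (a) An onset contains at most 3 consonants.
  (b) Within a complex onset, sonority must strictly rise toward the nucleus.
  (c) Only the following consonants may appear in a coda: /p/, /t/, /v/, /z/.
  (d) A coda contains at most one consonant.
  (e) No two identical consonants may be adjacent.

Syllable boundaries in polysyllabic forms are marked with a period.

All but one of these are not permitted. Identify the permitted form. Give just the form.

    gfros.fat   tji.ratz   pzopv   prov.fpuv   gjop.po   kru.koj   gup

gup

gfros.fat — violates constraint (c): syllable 1 coda contains /s/, which is not a licensed coda consonant → not permitted
tji.ratz — violates constraint (d): syllable 2 coda /tz/ has 2 consonants (> 1) → not permitted
pzopv — violates constraint (d): syllable 1 coda /pv/ has 2 consonants (> 1) → not permitted
prov.fpuv — violates constraint (b): syllable 2 onset /fp/: /f/ (fricative, 2) → /p/ (stop, 1) does not rise → not permitted
gjop.po — violates constraint (e): adjacent identical consonants /pp/ → not permitted
kru.koj — violates constraint (c): syllable 2 coda contains /j/, which is not a licensed coda consonant → not permitted
gup — σ1 onset /g/, coda /p/ ok → permitted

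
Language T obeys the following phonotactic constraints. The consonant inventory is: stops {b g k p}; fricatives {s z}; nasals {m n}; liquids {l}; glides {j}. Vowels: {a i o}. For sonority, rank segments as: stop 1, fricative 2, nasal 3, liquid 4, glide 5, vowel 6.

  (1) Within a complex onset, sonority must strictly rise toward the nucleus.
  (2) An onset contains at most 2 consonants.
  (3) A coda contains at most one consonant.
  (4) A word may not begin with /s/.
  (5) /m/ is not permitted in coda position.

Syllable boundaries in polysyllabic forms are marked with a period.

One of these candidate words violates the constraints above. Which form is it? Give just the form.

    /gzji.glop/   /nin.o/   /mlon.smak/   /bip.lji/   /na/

/gzji.glop/

/gzji.glop/ — violates constraint 2: syllable 1 onset /gzj/ has 3 consonants (> 2) → phonotactically illegal
/nin.o/ — σ1 onset /n/, coda /n/ ok; σ2 onset /∅/, coda /∅/ ok → phonotactically legal
/mlon.smak/ — σ1 onset /ml/ (3→4 rises), coda /n/ ok; σ2 onset /sm/ (2→3 rises), coda /k/ ok → phonotactically legal
/bip.lji/ — σ1 onset /b/, coda /p/ ok; σ2 onset /lj/ (4→5 rises), coda /∅/ ok → phonotactically legal
/na/ — σ1 onset /n/, coda /∅/ ok → phonotactically legal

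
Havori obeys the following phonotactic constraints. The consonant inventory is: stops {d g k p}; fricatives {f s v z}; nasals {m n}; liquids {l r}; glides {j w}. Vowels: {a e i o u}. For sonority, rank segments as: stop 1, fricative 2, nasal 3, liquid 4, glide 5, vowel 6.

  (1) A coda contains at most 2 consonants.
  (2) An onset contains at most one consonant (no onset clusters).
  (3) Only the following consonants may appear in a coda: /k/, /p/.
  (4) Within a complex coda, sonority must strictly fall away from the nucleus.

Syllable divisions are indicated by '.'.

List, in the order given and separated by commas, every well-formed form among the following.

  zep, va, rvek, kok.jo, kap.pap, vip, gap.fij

zep — σ1 onset /z/, coda /p/ ok → well-formed
va — σ1 onset /v/, coda /∅/ ok → well-formed
rvek — violates constraint 2: syllable 1 onset /rv/ has 2 consonants (> 1) → ill-formed
kok.jo — σ1 onset /k/, coda /k/ ok; σ2 onset /j/, coda /∅/ ok → well-formed
kap.pap — σ1 onset /k/, coda /p/ ok; σ2 onset /p/, coda /p/ ok → well-formed
vip — σ1 onset /v/, coda /p/ ok → well-formed
gap.fij — violates constraint 3: syllable 2 coda contains /j/, which is not a licensed coda consonant → ill-formed

zep, va, kok.jo, kap.pap, vip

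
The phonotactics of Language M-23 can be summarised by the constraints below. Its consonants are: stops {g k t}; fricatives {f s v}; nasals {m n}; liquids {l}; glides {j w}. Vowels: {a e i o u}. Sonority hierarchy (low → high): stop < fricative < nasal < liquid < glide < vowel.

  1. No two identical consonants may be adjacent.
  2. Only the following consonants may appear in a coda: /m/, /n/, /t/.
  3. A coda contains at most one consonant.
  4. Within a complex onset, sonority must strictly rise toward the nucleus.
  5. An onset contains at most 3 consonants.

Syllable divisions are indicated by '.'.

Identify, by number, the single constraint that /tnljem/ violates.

5

/tnljem/: syllable 1 onset /tnlj/ has 4 consonants (> 3).
This is a violation of constraint 5: "An onset contains at most 3 consonants."
The remaining constraints (1, 2, 3, 4) are satisfied.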